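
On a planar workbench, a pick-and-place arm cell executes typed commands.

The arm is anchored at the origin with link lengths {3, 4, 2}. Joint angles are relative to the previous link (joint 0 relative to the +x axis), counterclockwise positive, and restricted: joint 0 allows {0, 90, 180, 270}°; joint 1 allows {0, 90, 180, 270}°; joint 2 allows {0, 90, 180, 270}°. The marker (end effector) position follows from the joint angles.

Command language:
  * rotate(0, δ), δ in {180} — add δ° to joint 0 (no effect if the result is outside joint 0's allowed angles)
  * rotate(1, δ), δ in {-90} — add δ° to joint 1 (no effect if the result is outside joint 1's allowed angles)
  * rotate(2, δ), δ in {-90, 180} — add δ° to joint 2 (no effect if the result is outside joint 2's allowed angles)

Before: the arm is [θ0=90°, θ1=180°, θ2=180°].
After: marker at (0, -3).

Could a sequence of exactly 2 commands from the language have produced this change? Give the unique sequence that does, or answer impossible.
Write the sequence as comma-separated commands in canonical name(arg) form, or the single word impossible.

rotate(2, -90), rotate(2, -90)

from: [θ0=90°, θ1=180°, θ2=180°]
t=1 rotate(2, -90) ⇒ [θ0=90°, θ1=180°, θ2=90°]
t=2 rotate(2, -90) ⇒ [θ0=90°, θ1=180°, θ2=0°]
no rival 2-sequence matches.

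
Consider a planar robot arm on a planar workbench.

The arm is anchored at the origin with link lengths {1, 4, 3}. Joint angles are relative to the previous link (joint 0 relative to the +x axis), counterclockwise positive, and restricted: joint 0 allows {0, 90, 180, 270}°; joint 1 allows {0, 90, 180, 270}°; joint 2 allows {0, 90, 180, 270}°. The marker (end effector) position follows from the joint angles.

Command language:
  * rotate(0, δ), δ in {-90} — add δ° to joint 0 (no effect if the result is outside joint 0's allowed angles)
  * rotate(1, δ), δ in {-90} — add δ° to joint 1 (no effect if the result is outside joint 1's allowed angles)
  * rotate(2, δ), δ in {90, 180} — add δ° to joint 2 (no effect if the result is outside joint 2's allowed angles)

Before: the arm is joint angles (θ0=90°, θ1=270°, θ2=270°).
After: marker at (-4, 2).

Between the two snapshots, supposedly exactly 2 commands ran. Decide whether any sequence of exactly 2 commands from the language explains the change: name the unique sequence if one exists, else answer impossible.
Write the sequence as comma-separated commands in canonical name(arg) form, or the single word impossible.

rotate(0, -90), rotate(0, -90)

from: joint angles (θ0=90°, θ1=270°, θ2=270°)
1. rotate(0, -90) → joint angles (θ0=0°, θ1=270°, θ2=270°)
2. rotate(0, -90) → joint angles (θ0=270°, θ1=270°, θ2=270°)
all 16 alternatives checked — unique.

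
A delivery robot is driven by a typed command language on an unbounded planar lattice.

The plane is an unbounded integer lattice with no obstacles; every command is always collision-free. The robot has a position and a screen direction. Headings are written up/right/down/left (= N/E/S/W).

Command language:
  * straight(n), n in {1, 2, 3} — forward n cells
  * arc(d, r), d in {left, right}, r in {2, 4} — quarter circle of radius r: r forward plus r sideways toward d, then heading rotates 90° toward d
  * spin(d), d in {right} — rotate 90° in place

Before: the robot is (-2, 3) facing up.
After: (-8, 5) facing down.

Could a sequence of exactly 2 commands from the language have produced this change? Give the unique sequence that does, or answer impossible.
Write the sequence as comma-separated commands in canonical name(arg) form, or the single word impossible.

key: running arc(left, 2) before arc(left, 4) would end elsewhere — order is forced
start: (-2, 3) facing up
step 1 (arc(left, 4)): (-6, 7) facing left
step 2 (arc(left, 2)): (-8, 5) facing down
uniquely the one of 64 2-step routes that fits.

arc(left, 4), arc(left, 2)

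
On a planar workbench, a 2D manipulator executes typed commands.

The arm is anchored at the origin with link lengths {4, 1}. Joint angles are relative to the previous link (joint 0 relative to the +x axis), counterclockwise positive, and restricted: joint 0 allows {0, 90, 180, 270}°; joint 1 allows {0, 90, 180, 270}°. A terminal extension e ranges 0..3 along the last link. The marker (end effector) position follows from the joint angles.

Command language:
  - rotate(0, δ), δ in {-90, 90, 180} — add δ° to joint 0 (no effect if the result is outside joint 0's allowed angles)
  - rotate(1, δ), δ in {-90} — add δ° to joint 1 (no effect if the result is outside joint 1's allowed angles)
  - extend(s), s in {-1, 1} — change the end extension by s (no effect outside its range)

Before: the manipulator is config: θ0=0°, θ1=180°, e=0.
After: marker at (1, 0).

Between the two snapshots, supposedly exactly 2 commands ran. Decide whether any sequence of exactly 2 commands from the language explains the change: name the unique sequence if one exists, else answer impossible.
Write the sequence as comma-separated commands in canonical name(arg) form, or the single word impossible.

extend(1), extend(1)

begin: config: θ0=0°, θ1=180°, e=0
1. extend(1) → config: θ0=0°, θ1=180°, e=1
2. extend(1) → config: θ0=0°, θ1=180°, e=2
no rival 2-sequence matches.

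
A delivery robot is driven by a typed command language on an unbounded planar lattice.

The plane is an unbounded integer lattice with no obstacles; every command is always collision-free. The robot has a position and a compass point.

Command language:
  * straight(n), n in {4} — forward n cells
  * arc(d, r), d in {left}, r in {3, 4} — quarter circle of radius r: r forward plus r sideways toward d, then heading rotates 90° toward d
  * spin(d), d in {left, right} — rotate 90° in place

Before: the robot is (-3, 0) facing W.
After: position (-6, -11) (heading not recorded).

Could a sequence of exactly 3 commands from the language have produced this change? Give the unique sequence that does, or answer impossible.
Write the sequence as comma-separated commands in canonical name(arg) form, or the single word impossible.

arc(left, 3), straight(4), straight(4)

key: order matters: swapping arc(left, 3) and straight(4) lands elsewhere
t0: (-3, 0) facing W
step 1 (arc(left, 3)): (-6, -3) facing S
step 2 (straight(4)): (-6, -7) facing S
step 3 (straight(4)): (-6, -11) facing S
no other 3-command option fits: unique.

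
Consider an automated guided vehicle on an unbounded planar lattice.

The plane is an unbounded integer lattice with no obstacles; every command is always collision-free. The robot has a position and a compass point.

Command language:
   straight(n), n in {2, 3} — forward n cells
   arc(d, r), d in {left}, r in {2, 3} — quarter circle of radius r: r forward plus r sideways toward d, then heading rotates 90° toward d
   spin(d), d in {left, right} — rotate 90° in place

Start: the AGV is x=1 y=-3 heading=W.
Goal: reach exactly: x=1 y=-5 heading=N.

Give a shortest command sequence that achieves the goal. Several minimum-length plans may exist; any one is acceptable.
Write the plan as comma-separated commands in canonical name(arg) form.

initial: x=1 y=-3 heading=W
1. straight(2) → x=-1 y=-3 heading=W
2. arc(left, 2) → x=-3 y=-5 heading=S
3. arc(left, 2) → x=-1 y=-7 heading=E
4. arc(left, 2) → x=1 y=-5 heading=N
no 3-step plan works, so 4 is optimal.

straight(2), arc(left, 2), arc(left, 2), arc(left, 2)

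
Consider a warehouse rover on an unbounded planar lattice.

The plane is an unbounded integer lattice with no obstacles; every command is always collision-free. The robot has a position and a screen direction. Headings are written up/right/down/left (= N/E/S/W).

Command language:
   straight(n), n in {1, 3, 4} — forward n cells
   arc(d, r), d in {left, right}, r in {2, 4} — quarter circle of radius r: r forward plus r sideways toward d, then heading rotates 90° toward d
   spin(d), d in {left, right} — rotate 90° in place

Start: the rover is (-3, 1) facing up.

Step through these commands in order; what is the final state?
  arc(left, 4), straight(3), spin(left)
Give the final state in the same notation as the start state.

(-10, 5) facing down

t0: (-3, 1) facing up
[1] after arc(left, 4): (-7, 5) facing left
[2] after straight(3): (-10, 5) facing left
[3] after spin(left): (-10, 5) facing down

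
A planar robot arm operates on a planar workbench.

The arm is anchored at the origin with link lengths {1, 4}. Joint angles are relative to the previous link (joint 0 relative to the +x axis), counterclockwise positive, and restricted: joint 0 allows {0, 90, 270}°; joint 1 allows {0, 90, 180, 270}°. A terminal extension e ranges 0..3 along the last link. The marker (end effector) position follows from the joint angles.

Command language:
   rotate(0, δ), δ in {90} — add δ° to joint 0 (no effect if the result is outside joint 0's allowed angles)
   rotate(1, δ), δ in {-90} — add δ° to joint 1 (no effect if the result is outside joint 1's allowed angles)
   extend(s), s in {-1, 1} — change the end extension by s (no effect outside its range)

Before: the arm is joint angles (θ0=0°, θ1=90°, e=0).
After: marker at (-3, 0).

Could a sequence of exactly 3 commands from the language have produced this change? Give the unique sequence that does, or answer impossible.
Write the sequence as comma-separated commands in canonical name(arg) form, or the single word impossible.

from: joint angles (θ0=0°, θ1=90°, e=0)
[1] after rotate(1, -90): joint angles (θ0=0°, θ1=0°, e=0)
[2] after rotate(1, -90): joint angles (θ0=0°, θ1=270°, e=0)
[3] after rotate(1, -90): joint angles (θ0=0°, θ1=180°, e=0)
all 64 alternatives checked — unique.

rotate(1, -90), rotate(1, -90), rotate(1, -90)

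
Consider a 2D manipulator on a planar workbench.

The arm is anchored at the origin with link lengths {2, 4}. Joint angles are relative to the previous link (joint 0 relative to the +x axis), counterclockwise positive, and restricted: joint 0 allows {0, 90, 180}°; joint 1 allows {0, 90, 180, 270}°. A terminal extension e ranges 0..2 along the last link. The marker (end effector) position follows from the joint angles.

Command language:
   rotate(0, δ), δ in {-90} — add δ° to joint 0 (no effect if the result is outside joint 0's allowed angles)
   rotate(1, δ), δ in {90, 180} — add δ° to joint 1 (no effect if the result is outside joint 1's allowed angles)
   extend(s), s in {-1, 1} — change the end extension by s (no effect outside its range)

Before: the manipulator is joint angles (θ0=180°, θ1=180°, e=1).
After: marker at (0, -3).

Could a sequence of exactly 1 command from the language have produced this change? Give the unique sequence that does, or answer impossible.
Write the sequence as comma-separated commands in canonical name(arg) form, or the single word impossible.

rotate(0, -90)

initial: joint angles (θ0=180°, θ1=180°, e=1)
step 1 (rotate(0, -90)): joint angles (θ0=90°, θ1=180°, e=1)
all 5 alternatives checked — unique.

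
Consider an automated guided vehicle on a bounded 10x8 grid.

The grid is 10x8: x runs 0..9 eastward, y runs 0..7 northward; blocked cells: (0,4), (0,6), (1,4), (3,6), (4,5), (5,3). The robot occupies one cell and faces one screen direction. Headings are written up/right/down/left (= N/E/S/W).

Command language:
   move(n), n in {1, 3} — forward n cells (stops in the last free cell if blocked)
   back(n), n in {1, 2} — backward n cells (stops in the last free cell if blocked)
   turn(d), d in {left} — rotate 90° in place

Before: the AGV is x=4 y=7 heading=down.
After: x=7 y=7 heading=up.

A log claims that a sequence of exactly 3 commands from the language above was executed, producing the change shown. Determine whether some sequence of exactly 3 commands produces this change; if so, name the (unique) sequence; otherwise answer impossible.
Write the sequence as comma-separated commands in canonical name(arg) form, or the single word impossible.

key: position moved to (7,7) AND the heading swung to N — translation plus rotation needed
t0: x=4 y=7 heading=down
step 1 (turn(left)): x=4 y=7 heading=right
step 2 (move(3)): x=7 y=7 heading=right
step 3 (turn(left)): x=7 y=7 heading=up
no other 3-command option fits: unique.

turn(left), move(3), turn(left)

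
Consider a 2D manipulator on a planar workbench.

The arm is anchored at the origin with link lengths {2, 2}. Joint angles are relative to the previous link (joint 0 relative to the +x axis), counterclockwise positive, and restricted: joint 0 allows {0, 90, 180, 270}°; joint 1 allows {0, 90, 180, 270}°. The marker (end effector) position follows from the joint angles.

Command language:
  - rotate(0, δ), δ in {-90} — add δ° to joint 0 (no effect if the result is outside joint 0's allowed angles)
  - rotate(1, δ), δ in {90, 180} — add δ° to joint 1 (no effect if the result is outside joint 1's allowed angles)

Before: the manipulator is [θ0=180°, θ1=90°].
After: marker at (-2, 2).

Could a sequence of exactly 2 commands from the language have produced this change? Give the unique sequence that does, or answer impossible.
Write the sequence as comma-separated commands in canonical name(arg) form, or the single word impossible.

t0: [θ0=180°, θ1=90°]
[1] after rotate(1, 90): [θ0=180°, θ1=180°]
[2] after rotate(1, 90): [θ0=180°, θ1=270°]
no other 2-command option fits: unique.

rotate(1, 90), rotate(1, 90)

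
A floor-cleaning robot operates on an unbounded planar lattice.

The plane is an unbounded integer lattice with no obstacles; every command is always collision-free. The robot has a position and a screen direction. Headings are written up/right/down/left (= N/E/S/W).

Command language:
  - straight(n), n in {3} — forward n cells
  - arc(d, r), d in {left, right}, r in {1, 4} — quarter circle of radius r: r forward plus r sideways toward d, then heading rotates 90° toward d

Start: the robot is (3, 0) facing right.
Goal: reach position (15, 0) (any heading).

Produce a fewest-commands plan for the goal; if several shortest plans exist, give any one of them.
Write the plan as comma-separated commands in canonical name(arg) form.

from: (3, 0) facing right
1. straight(3) → (6, 0) facing right
2. straight(3) → (9, 0) facing right
3. straight(3) → (12, 0) facing right
4. straight(3) → (15, 0) facing right
no 3-step plan works, so 4 is optimal.

straight(3), straight(3), straight(3), straight(3)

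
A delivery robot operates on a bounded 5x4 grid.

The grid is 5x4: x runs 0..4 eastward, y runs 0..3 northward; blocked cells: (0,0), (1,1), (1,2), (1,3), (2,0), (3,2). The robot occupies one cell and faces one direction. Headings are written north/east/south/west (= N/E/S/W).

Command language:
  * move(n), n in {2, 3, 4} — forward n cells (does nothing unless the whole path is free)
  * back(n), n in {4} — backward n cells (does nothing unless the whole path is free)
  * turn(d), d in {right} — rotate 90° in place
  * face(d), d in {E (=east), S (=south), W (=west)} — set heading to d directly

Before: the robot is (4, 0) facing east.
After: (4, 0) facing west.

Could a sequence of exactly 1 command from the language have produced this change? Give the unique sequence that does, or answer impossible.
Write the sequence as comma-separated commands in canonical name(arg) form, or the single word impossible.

face(W)

key: parked at (4,0) the whole time — nothing moves the robot
start: (4, 0) facing east
1. face(W) → (4, 0) facing west
uniquely the one of 8 1-step routes that fits.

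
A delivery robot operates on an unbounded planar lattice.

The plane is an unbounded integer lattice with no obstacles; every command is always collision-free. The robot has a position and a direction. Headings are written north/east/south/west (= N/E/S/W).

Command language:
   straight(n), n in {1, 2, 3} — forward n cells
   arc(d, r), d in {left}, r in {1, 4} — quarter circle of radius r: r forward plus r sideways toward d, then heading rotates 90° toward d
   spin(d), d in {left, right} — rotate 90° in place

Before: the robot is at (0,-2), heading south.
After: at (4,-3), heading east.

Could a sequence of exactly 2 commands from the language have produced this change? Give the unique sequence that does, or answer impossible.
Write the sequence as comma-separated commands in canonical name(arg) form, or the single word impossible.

key: cell and facing (now E) both changed — the 2 commands mix motion and turning
begin: at (0,-2), heading south
step 1 (arc(left, 1)): at (1,-3), heading east
step 2 (straight(3)): at (4,-3), heading east
no rival 2-sequence matches.

arc(left, 1), straight(3)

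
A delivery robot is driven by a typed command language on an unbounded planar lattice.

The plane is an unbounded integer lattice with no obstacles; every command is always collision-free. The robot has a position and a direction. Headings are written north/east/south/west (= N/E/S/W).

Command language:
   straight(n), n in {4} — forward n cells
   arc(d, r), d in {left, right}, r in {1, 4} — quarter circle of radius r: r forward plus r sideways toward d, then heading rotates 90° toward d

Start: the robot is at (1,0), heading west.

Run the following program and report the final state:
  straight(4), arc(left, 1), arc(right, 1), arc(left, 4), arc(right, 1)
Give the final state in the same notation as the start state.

start: at (1,0), heading west
1. straight(4) → at (-3,0), heading west
2. arc(left, 1) → at (-4,-1), heading south
3. arc(right, 1) → at (-5,-2), heading west
4. arc(left, 4) → at (-9,-6), heading south
5. arc(right, 1) → at (-10,-7), heading west

at (-10,-7), heading west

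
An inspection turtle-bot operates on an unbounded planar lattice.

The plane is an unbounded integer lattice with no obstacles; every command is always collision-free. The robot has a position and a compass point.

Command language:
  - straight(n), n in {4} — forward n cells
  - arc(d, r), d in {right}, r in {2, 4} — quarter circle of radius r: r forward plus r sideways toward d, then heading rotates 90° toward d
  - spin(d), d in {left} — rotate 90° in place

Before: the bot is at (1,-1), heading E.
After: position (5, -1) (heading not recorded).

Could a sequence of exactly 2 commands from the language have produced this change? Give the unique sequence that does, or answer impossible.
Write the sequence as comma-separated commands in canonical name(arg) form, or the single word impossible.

straight(4), spin(left)

key: order matters: swapping straight(4) and spin(left) lands elsewhere
begin: at (1,-1), heading E
t=1 straight(4) ⇒ at (5,-1), heading E
t=2 spin(left) ⇒ at (5,-1), heading N
all 16 alternatives checked — unique.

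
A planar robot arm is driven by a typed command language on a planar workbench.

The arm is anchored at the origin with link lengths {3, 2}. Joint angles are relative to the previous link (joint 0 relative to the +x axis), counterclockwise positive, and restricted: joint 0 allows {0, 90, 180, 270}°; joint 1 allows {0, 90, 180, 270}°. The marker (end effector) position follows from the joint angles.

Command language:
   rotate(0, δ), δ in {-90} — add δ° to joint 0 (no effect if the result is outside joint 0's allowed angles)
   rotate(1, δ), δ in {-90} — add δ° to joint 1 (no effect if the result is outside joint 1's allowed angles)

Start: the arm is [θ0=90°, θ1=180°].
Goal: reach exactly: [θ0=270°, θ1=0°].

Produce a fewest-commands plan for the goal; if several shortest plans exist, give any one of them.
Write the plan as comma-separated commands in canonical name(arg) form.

rotate(1, -90), rotate(1, -90), rotate(0, -90), rotate(0, -90)

t0: [θ0=90°, θ1=180°]
1. rotate(1, -90) → [θ0=90°, θ1=90°]
2. rotate(1, -90) → [θ0=90°, θ1=0°]
3. rotate(0, -90) → [θ0=0°, θ1=0°]
4. rotate(0, -90) → [θ0=270°, θ1=0°]
minimal: 4 command(s), checked below 4.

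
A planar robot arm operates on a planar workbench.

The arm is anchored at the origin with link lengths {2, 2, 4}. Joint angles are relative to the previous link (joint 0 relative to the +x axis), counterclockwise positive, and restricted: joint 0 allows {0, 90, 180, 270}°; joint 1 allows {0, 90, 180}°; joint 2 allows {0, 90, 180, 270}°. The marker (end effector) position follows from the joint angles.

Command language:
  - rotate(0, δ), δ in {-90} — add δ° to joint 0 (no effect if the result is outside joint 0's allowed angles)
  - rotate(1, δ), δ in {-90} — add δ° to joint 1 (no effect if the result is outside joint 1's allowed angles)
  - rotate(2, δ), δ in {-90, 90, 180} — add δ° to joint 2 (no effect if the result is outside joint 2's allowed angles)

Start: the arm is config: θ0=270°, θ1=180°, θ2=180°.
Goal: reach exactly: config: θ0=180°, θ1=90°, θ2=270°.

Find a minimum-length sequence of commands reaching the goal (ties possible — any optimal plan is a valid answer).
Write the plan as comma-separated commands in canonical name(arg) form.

rotate(1, -90), rotate(0, -90), rotate(2, 90)

from: config: θ0=270°, θ1=180°, θ2=180°
[1] after rotate(1, -90): config: θ0=270°, θ1=90°, θ2=180°
[2] after rotate(0, -90): config: θ0=180°, θ1=90°, θ2=180°
[3] after rotate(2, 90): config: θ0=180°, θ1=90°, θ2=270°
shorter routes all fall short; 3 is best.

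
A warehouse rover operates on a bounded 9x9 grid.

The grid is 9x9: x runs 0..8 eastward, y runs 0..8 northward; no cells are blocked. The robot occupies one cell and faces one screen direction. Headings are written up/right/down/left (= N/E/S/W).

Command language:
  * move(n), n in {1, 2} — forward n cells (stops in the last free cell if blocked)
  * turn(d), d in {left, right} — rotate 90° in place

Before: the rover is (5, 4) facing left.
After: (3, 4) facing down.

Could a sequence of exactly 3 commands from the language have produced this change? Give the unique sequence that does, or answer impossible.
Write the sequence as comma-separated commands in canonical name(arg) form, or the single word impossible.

move(1), move(1), turn(left)

key: position moved to (3,4) AND the heading swung to S — translation plus rotation needed
start: (5, 4) facing left
[1] after move(1): (4, 4) facing left
[2] after move(1): (3, 4) facing left
[3] after turn(left): (3, 4) facing down
no other 3-command option fits: unique.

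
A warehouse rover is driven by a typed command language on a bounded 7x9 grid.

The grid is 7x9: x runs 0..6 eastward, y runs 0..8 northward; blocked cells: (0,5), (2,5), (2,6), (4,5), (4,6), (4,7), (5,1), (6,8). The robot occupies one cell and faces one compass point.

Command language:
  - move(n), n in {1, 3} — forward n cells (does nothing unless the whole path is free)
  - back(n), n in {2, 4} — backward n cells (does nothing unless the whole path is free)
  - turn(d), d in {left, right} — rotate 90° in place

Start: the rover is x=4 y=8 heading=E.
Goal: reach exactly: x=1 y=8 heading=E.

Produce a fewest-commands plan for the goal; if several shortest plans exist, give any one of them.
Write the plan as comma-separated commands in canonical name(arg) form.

back(4), move(1)

initial: x=4 y=8 heading=E
[1] after back(4): x=0 y=8 heading=E
[2] after move(1): x=1 y=8 heading=E
shorter routes all fall short; 2 is best.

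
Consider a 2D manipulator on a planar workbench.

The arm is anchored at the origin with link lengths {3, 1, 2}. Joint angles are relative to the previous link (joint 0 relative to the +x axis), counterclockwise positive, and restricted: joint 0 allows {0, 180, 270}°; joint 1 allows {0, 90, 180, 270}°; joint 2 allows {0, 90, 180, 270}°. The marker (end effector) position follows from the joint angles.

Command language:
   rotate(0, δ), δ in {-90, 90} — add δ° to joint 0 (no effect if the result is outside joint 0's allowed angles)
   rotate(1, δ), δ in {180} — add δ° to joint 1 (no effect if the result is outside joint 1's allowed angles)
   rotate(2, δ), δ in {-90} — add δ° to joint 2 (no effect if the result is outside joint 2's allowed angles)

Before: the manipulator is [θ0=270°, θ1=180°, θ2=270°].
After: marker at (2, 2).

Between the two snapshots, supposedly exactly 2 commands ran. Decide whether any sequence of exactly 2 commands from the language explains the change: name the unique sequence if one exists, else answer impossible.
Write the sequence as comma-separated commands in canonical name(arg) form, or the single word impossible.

rotate(0, 90), rotate(0, 90)

begin: [θ0=270°, θ1=180°, θ2=270°]
1. rotate(0, 90) → [θ0=0°, θ1=180°, θ2=270°]
2. rotate(0, 90) → [θ0=0°, θ1=180°, θ2=270°]
uniquely the one of 16 2-step routes that fits.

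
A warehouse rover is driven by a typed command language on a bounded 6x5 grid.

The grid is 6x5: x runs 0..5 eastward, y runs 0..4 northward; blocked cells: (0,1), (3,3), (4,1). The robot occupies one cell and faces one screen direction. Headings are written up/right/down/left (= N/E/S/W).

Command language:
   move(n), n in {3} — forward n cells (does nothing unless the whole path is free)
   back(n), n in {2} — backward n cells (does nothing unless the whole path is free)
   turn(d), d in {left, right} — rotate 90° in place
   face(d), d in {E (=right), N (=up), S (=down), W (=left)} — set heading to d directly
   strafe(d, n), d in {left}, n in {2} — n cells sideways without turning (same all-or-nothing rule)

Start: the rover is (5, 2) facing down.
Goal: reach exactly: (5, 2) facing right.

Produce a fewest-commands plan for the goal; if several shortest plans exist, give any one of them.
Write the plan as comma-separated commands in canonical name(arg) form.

turn(left)

initial: (5, 2) facing down
t=1 turn(left) ⇒ (5, 2) facing right
shorter routes all fall short; 1 is best.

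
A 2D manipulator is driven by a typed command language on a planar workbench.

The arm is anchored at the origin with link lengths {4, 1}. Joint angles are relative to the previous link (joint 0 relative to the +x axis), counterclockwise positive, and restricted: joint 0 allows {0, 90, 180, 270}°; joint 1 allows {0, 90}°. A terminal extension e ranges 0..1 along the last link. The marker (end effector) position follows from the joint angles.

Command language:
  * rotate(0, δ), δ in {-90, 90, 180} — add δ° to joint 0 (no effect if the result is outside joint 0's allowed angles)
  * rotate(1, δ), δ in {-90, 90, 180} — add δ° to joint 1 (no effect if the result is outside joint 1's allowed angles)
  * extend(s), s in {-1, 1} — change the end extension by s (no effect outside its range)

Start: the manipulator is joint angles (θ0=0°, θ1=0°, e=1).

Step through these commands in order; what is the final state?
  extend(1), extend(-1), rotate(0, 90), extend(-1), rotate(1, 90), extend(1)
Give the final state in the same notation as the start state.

begin: joint angles (θ0=0°, θ1=0°, e=1)
[1] after extend(1): joint angles (θ0=0°, θ1=0°, e=1)
[2] after extend(-1): joint angles (θ0=0°, θ1=0°, e=0)
[3] after rotate(0, 90): joint angles (θ0=90°, θ1=0°, e=0)
[4] after extend(-1): joint angles (θ0=90°, θ1=0°, e=0)
[5] after rotate(1, 90): joint angles (θ0=90°, θ1=90°, e=0)
[6] after extend(1): joint angles (θ0=90°, θ1=90°, e=1)

joint angles (θ0=90°, θ1=90°, e=1)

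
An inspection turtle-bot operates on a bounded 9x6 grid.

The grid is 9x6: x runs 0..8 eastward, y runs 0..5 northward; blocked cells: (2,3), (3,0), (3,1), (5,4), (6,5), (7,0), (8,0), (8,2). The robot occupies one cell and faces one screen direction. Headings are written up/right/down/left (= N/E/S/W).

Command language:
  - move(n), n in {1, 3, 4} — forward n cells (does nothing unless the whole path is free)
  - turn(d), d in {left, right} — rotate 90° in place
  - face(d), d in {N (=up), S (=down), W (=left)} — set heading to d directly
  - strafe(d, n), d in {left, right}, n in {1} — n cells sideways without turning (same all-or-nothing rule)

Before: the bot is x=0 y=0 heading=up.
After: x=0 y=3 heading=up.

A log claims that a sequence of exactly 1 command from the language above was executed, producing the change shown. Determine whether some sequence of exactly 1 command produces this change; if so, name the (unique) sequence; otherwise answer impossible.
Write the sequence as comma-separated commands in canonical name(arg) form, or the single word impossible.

move(3)

key: heading stays N — the single command does not turn
begin: x=0 y=0 heading=up
t=1 move(3) ⇒ x=0 y=3 heading=up
no other 1-command option fits: unique.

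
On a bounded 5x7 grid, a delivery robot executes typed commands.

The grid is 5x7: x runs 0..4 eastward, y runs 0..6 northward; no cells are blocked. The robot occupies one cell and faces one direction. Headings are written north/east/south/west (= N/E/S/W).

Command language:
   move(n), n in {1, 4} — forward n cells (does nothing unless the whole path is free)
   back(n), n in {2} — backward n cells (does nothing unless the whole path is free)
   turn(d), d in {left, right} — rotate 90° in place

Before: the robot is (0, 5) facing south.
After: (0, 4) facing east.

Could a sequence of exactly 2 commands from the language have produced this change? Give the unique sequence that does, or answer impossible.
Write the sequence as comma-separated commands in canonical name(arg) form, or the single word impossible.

key: order matters: swapping move(1) and turn(left) lands elsewhere
initial: (0, 5) facing south
[1] after move(1): (0, 4) facing south
[2] after turn(left): (0, 4) facing east
all 25 alternatives checked — unique.

move(1), turn(left)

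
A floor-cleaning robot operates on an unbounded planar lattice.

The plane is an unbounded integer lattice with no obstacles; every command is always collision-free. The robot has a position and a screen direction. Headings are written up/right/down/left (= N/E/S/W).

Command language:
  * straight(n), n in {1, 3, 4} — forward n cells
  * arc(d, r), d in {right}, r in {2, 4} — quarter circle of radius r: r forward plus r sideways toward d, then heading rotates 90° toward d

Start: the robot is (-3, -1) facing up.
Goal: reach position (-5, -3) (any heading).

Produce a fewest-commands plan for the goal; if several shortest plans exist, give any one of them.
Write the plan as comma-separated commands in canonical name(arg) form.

arc(right, 4), arc(right, 2), arc(right, 4), straight(4)

t0: (-3, -1) facing up
[1] after arc(right, 4): (1, 3) facing right
[2] after arc(right, 2): (3, 1) facing down
[3] after arc(right, 4): (-1, -3) facing left
[4] after straight(4): (-5, -3) facing left
nothing shorter than 4 reaches the goal.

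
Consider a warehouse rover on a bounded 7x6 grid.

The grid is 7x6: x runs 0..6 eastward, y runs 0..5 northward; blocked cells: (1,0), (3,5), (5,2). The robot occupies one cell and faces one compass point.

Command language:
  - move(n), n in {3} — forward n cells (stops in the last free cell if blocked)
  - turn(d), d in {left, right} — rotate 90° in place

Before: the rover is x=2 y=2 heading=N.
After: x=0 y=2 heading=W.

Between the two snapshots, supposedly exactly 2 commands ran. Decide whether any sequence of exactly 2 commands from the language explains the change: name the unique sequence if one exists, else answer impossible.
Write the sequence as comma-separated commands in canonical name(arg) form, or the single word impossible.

key: move(3) runs into the grid edge before its full distance
t0: x=2 y=2 heading=N
[1] after turn(left): x=2 y=2 heading=W
[2] after move(3): x=0 y=2 heading=W
uniquely the one of 9 2-step routes that fits.

turn(left), move(3)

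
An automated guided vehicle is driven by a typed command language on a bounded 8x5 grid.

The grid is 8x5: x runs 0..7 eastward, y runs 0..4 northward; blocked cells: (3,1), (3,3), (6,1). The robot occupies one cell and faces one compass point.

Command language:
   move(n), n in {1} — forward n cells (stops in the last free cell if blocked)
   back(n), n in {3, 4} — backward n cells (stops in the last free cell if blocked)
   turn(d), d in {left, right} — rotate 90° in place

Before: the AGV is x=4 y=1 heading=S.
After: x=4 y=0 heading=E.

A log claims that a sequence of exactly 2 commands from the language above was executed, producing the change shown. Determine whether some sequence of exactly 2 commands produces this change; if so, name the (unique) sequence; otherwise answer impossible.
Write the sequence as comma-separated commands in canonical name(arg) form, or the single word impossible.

move(1), turn(left)

key: cell and facing (now E) both changed — the 2 commands mix motion and turning
from: x=4 y=1 heading=S
1. move(1) → x=4 y=0 heading=S
2. turn(left) → x=4 y=0 heading=E
no rival 2-sequence matches.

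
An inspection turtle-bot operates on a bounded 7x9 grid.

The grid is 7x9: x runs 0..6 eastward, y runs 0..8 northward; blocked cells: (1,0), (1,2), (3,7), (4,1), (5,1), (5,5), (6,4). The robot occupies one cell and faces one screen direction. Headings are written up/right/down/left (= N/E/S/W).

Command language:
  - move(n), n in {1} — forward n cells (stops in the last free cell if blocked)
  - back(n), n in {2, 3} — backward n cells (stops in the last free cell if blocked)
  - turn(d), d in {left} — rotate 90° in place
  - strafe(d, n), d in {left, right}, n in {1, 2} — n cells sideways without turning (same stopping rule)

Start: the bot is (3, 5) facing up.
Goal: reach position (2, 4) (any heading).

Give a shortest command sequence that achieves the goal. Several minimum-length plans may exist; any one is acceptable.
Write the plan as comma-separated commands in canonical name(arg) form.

strafe(left, 1), turn(left), strafe(left, 1)

start: (3, 5) facing up
step 1 (strafe(left, 1)): (2, 5) facing up
step 2 (turn(left)): (2, 5) facing left
step 3 (strafe(left, 1)): (2, 4) facing left
nothing shorter than 3 reaches the goal.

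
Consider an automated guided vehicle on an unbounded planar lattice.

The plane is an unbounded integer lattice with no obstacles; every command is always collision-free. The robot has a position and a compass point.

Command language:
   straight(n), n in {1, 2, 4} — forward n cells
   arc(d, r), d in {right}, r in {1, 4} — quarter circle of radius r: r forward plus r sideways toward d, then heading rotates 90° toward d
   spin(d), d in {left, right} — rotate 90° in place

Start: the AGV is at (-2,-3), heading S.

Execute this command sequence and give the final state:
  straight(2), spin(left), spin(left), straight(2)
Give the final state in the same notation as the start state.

at (-2,-3), heading N

from: at (-2,-3), heading S
[1] after straight(2): at (-2,-5), heading S
[2] after spin(left): at (-2,-5), heading E
[3] after spin(left): at (-2,-5), heading N
[4] after straight(2): at (-2,-3), heading N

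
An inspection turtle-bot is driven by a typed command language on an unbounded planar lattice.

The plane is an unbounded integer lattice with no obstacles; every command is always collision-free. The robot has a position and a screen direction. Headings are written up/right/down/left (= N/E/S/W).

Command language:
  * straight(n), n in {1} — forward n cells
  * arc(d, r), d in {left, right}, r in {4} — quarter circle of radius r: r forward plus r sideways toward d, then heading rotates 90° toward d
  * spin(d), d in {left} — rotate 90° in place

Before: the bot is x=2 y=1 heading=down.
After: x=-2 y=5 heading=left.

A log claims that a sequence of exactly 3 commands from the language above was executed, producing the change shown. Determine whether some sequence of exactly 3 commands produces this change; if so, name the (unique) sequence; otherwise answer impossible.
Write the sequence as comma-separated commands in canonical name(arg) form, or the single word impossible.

spin(left), spin(left), arc(left, 4)

key: cell and facing (now W) both changed — the 3 commands mix motion and turning
initial: x=2 y=1 heading=down
1. spin(left) → x=2 y=1 heading=right
2. spin(left) → x=2 y=1 heading=up
3. arc(left, 4) → x=-2 y=5 heading=left
no rival 3-sequence matches.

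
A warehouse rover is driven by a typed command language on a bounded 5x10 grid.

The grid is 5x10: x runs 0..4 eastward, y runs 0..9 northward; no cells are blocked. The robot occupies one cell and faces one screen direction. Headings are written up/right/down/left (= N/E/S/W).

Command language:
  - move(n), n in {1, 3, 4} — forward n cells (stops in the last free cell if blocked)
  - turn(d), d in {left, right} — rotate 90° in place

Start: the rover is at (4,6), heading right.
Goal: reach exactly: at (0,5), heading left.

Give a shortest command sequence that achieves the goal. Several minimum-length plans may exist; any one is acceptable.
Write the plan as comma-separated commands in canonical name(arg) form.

from: at (4,6), heading right
t=1 turn(right) ⇒ at (4,6), heading down
t=2 move(1) ⇒ at (4,5), heading down
t=3 turn(right) ⇒ at (4,5), heading left
t=4 move(4) ⇒ at (0,5), heading left
minimal: 4 command(s), checked below 4.

turn(right), move(1), turn(right), move(4)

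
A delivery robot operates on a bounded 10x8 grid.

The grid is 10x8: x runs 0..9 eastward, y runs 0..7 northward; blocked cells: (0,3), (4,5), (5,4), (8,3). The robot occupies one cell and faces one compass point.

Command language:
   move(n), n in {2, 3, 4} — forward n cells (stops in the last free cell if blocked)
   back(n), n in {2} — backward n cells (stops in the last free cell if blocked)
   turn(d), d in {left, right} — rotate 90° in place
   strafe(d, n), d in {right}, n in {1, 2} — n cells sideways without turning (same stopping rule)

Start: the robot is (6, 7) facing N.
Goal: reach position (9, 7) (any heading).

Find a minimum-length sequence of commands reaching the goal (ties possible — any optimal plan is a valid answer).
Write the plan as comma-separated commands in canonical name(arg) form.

strafe(right, 2), strafe(right, 2)

t0: (6, 7) facing N
step 1 (strafe(right, 2)): (8, 7) facing N
step 2 (strafe(right, 2)): (9, 7) facing N
nothing shorter than 2 reaches the goal.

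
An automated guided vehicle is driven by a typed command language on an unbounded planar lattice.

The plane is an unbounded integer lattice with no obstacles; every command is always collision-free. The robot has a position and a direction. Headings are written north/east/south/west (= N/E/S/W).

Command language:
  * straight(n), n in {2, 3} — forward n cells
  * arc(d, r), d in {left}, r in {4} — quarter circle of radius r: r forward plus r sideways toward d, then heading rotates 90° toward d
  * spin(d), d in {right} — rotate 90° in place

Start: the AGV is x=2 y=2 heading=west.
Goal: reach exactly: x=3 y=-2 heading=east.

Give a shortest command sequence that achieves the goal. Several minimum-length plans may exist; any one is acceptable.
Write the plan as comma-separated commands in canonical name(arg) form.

from: x=2 y=2 heading=west
t=1 straight(3) ⇒ x=-1 y=2 heading=west
t=2 spin(right) ⇒ x=-1 y=2 heading=north
t=3 spin(right) ⇒ x=-1 y=2 heading=east
t=4 spin(right) ⇒ x=-1 y=2 heading=south
t=5 arc(left, 4) ⇒ x=3 y=-2 heading=east
nothing shorter than 5 reaches the goal.

straight(3), spin(right), spin(right), spin(right), arc(left, 4)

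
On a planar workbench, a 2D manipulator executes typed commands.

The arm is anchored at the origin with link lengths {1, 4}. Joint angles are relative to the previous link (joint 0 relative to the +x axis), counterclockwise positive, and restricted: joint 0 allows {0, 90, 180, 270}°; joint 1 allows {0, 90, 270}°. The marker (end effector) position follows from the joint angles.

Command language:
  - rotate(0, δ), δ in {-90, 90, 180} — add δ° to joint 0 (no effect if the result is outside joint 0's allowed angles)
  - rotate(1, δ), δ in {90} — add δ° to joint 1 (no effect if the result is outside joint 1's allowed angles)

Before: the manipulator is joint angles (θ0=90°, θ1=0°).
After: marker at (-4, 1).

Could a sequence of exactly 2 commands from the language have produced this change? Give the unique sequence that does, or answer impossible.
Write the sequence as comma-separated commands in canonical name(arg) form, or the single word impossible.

rotate(1, 90), rotate(1, 90)

begin: joint angles (θ0=90°, θ1=0°)
step 1 (rotate(1, 90)): joint angles (θ0=90°, θ1=90°)
step 2 (rotate(1, 90)): joint angles (θ0=90°, θ1=90°)
all 16 alternatives checked — unique.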